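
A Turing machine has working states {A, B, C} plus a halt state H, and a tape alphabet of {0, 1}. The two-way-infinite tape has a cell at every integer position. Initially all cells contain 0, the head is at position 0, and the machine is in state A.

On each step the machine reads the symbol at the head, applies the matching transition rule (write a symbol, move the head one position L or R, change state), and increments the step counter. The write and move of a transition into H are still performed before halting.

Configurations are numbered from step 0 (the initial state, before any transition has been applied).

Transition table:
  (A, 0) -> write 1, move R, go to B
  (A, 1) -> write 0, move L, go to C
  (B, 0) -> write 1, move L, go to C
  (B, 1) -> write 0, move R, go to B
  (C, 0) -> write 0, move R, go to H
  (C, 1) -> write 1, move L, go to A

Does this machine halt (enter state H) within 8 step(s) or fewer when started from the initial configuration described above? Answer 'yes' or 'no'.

Answer: yes

Derivation:
Step 1: in state A at pos 0, read 0 -> (A,0)->write 1,move R,goto B. Now: state=B, head=1, tape[-1..2]=0100 (head:   ^)
Step 2: in state B at pos 1, read 0 -> (B,0)->write 1,move L,goto C. Now: state=C, head=0, tape[-1..2]=0110 (head:  ^)
Step 3: in state C at pos 0, read 1 -> (C,1)->write 1,move L,goto A. Now: state=A, head=-1, tape[-2..2]=00110 (head:  ^)
Step 4: in state A at pos -1, read 0 -> (A,0)->write 1,move R,goto B. Now: state=B, head=0, tape[-2..2]=01110 (head:   ^)
Step 5: in state B at pos 0, read 1 -> (B,1)->write 0,move R,goto B. Now: state=B, head=1, tape[-2..2]=01010 (head:    ^)
Step 6: in state B at pos 1, read 1 -> (B,1)->write 0,move R,goto B. Now: state=B, head=2, tape[-2..3]=010000 (head:     ^)
Step 7: in state B at pos 2, read 0 -> (B,0)->write 1,move L,goto C. Now: state=C, head=1, tape[-2..3]=010010 (head:    ^)
Step 8: in state C at pos 1, read 0 -> (C,0)->write 0,move R,goto H. Now: state=H, head=2, tape[-2..3]=010010 (head:     ^)
State H reached at step 8; 8 <= 8 -> yes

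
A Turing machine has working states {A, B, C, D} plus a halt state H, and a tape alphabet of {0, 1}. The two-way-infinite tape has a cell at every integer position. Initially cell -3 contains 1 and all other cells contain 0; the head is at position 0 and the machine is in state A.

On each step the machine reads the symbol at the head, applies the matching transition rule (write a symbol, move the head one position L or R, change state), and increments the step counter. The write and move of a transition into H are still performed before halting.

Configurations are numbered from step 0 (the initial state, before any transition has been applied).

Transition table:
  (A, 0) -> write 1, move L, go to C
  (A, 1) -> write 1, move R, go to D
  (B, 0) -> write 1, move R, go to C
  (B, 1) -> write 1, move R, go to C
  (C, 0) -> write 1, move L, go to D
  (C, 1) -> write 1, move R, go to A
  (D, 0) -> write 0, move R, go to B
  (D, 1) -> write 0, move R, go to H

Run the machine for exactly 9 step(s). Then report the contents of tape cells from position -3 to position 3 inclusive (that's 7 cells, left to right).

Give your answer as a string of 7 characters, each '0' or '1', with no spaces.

Answer: 1011100

Derivation:
Step 1: in state A at pos 0, read 0 -> (A,0)->write 1,move L,goto C. Now: state=C, head=-1, tape[-4..1]=010010 (head:    ^)
Step 2: in state C at pos -1, read 0 -> (C,0)->write 1,move L,goto D. Now: state=D, head=-2, tape[-4..1]=010110 (head:   ^)
Step 3: in state D at pos -2, read 0 -> (D,0)->write 0,move R,goto B. Now: state=B, head=-1, tape[-4..1]=010110 (head:    ^)
Step 4: in state B at pos -1, read 1 -> (B,1)->write 1,move R,goto C. Now: state=C, head=0, tape[-4..1]=010110 (head:     ^)
Step 5: in state C at pos 0, read 1 -> (C,1)->write 1,move R,goto A. Now: state=A, head=1, tape[-4..2]=0101100 (head:      ^)
Step 6: in state A at pos 1, read 0 -> (A,0)->write 1,move L,goto C. Now: state=C, head=0, tape[-4..2]=0101110 (head:     ^)
Step 7: in state C at pos 0, read 1 -> (C,1)->write 1,move R,goto A. Now: state=A, head=1, tape[-4..2]=0101110 (head:      ^)
Step 8: in state A at pos 1, read 1 -> (A,1)->write 1,move R,goto D. Now: state=D, head=2, tape[-4..3]=01011100 (head:       ^)
Step 9: in state D at pos 2, read 0 -> (D,0)->write 0,move R,goto B. Now: state=B, head=3, tape[-4..4]=010111000 (head:        ^)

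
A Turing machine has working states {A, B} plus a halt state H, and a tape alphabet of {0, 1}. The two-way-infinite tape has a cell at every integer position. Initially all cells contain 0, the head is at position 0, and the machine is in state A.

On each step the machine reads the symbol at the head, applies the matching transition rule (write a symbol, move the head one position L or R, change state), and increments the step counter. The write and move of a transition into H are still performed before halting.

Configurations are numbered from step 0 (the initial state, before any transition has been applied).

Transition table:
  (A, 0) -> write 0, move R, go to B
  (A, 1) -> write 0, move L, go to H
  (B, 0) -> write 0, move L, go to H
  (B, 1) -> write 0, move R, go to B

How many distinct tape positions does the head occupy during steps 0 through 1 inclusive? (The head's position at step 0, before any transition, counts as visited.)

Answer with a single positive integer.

Step 1: in state A at pos 0, read 0 -> (A,0)->write 0,move R,goto B. Now: state=B, head=1, tape[-1..2]=0000 (head:   ^)
Head positions at steps 0..1: starting at 0, distinct positions visited = {0, 1} -> 2 position(s)

Answer: 2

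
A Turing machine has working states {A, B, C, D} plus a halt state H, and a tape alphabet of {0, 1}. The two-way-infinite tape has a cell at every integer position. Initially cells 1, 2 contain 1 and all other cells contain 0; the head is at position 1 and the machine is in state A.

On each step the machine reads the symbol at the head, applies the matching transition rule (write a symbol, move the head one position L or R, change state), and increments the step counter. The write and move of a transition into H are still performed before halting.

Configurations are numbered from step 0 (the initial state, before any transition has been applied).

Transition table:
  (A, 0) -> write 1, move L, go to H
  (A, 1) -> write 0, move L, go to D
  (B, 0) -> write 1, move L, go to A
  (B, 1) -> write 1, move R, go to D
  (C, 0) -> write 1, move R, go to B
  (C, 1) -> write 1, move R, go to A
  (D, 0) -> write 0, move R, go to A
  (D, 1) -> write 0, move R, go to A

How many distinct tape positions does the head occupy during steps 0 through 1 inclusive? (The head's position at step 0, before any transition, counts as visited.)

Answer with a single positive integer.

Answer: 2

Derivation:
Step 1: in state A at pos 1, read 1 -> (A,1)->write 0,move L,goto D. Now: state=D, head=0, tape[-1..3]=00010 (head:  ^)
Head positions at steps 0..1: starting at 1, distinct positions visited = {0, 1} -> 2 position(s)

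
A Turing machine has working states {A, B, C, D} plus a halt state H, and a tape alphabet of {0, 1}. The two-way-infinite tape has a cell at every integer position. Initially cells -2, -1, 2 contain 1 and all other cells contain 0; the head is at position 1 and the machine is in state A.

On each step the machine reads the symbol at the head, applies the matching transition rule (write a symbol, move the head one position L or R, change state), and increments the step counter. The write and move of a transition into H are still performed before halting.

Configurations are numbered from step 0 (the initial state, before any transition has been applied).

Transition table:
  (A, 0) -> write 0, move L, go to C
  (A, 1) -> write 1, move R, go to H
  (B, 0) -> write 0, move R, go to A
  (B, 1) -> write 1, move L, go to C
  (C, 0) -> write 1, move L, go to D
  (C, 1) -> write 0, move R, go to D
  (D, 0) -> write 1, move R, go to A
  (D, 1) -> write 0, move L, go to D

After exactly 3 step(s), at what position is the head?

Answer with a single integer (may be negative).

Answer: -2

Derivation:
Step 1: in state A at pos 1, read 0 -> (A,0)->write 0,move L,goto C. Now: state=C, head=0, tape[-3..3]=0110010 (head:    ^)
Step 2: in state C at pos 0, read 0 -> (C,0)->write 1,move L,goto D. Now: state=D, head=-1, tape[-3..3]=0111010 (head:   ^)
Step 3: in state D at pos -1, read 1 -> (D,1)->write 0,move L,goto D. Now: state=D, head=-2, tape[-3..3]=0101010 (head:  ^)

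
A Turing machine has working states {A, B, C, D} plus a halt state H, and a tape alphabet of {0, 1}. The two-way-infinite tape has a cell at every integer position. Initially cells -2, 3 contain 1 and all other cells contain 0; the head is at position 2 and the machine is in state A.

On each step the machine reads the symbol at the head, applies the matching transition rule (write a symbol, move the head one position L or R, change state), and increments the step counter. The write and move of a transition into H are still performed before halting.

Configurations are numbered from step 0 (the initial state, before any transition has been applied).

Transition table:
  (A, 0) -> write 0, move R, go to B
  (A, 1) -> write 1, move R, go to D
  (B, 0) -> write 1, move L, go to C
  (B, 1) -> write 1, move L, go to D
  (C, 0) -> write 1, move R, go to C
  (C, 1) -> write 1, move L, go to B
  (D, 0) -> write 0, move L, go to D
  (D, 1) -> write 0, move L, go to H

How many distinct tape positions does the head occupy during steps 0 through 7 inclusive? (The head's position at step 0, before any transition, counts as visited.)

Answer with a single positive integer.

Answer: 7

Derivation:
Step 1: in state A at pos 2, read 0 -> (A,0)->write 0,move R,goto B. Now: state=B, head=3, tape[-3..4]=01000010 (head:       ^)
Step 2: in state B at pos 3, read 1 -> (B,1)->write 1,move L,goto D. Now: state=D, head=2, tape[-3..4]=01000010 (head:      ^)
Step 3: in state D at pos 2, read 0 -> (D,0)->write 0,move L,goto D. Now: state=D, head=1, tape[-3..4]=01000010 (head:     ^)
Step 4: in state D at pos 1, read 0 -> (D,0)->write 0,move L,goto D. Now: state=D, head=0, tape[-3..4]=01000010 (head:    ^)
Step 5: in state D at pos 0, read 0 -> (D,0)->write 0,move L,goto D. Now: state=D, head=-1, tape[-3..4]=01000010 (head:   ^)
Step 6: in state D at pos -1, read 0 -> (D,0)->write 0,move L,goto D. Now: state=D, head=-2, tape[-3..4]=01000010 (head:  ^)
Step 7: in state D at pos -2, read 1 -> (D,1)->write 0,move L,goto H. Now: state=H, head=-3, tape[-4..4]=000000010 (head:  ^)
Head positions at steps 0..7: starting at 2, distinct positions visited = {-3, -2, -1, 0, 1, 2, 3} -> 7 position(s)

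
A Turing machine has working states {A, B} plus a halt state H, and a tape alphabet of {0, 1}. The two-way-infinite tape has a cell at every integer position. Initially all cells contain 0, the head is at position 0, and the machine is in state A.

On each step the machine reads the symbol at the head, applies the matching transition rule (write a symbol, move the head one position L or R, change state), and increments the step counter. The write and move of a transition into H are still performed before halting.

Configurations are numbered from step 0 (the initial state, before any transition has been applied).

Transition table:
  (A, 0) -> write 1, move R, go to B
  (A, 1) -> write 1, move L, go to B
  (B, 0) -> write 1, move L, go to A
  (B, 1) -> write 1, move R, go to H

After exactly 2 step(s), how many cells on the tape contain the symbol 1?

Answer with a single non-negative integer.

Step 1: in state A at pos 0, read 0 -> (A,0)->write 1,move R,goto B. Now: state=B, head=1, tape[-1..2]=0100 (head:   ^)
Step 2: in state B at pos 1, read 0 -> (B,0)->write 1,move L,goto A. Now: state=A, head=0, tape[-1..2]=0110 (head:  ^)
Cells containing 1 after step 2: {0, 1} -> 2 cell(s)

Answer: 2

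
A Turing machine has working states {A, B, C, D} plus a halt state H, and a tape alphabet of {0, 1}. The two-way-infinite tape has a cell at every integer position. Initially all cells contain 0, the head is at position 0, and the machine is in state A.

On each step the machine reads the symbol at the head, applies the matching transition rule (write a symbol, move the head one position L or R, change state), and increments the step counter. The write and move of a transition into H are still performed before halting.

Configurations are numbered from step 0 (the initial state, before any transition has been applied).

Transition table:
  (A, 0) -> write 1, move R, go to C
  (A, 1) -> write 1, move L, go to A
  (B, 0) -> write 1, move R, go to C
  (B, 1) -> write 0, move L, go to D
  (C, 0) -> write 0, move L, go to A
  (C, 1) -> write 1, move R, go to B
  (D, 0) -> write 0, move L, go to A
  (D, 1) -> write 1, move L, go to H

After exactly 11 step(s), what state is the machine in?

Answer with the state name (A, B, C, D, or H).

Step 1: in state A at pos 0, read 0 -> (A,0)->write 1,move R,goto C. Now: state=C, head=1, tape[-1..2]=0100 (head:   ^)
Step 2: in state C at pos 1, read 0 -> (C,0)->write 0,move L,goto A. Now: state=A, head=0, tape[-1..2]=0100 (head:  ^)
Step 3: in state A at pos 0, read 1 -> (A,1)->write 1,move L,goto A. Now: state=A, head=-1, tape[-2..2]=00100 (head:  ^)
Step 4: in state A at pos -1, read 0 -> (A,0)->write 1,move R,goto C. Now: state=C, head=0, tape[-2..2]=01100 (head:   ^)
Step 5: in state C at pos 0, read 1 -> (C,1)->write 1,move R,goto B. Now: state=B, head=1, tape[-2..2]=01100 (head:    ^)
Step 6: in state B at pos 1, read 0 -> (B,0)->write 1,move R,goto C. Now: state=C, head=2, tape[-2..3]=011100 (head:     ^)
Step 7: in state C at pos 2, read 0 -> (C,0)->write 0,move L,goto A. Now: state=A, head=1, tape[-2..3]=011100 (head:    ^)
Step 8: in state A at pos 1, read 1 -> (A,1)->write 1,move L,goto A. Now: state=A, head=0, tape[-2..3]=011100 (head:   ^)
Step 9: in state A at pos 0, read 1 -> (A,1)->write 1,move L,goto A. Now: state=A, head=-1, tape[-2..3]=011100 (head:  ^)
Step 10: in state A at pos -1, read 1 -> (A,1)->write 1,move L,goto A. Now: state=A, head=-2, tape[-3..3]=0011100 (head:  ^)
Step 11: in state A at pos -2, read 0 -> (A,0)->write 1,move R,goto C. Now: state=C, head=-1, tape[-3..3]=0111100 (head:   ^)

Answer: C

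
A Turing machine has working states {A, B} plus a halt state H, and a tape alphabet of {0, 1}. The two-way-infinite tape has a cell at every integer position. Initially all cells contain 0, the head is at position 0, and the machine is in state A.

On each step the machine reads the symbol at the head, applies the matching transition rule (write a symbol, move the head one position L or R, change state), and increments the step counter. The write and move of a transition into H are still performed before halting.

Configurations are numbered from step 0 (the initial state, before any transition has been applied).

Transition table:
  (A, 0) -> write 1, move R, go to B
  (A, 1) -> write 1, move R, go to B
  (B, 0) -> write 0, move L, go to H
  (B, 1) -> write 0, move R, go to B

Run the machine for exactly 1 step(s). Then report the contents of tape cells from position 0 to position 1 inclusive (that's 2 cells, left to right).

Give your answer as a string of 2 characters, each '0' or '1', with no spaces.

Answer: 10

Derivation:
Step 1: in state A at pos 0, read 0 -> (A,0)->write 1,move R,goto B. Now: state=B, head=1, tape[-1..2]=0100 (head:   ^)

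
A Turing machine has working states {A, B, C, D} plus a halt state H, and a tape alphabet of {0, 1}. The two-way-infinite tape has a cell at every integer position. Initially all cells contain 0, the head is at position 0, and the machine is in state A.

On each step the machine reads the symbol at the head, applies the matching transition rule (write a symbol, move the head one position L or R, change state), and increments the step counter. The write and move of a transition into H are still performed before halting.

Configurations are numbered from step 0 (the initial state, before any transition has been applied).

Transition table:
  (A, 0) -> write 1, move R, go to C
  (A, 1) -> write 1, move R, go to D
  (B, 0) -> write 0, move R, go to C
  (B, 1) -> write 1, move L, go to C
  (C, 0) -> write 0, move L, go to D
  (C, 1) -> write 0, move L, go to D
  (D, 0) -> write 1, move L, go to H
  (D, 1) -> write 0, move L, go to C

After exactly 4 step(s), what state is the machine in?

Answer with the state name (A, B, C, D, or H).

Answer: D

Derivation:
Step 1: in state A at pos 0, read 0 -> (A,0)->write 1,move R,goto C. Now: state=C, head=1, tape[-1..2]=0100 (head:   ^)
Step 2: in state C at pos 1, read 0 -> (C,0)->write 0,move L,goto D. Now: state=D, head=0, tape[-1..2]=0100 (head:  ^)
Step 3: in state D at pos 0, read 1 -> (D,1)->write 0,move L,goto C. Now: state=C, head=-1, tape[-2..2]=00000 (head:  ^)
Step 4: in state C at pos -1, read 0 -> (C,0)->write 0,move L,goto D. Now: state=D, head=-2, tape[-3..2]=000000 (head:  ^)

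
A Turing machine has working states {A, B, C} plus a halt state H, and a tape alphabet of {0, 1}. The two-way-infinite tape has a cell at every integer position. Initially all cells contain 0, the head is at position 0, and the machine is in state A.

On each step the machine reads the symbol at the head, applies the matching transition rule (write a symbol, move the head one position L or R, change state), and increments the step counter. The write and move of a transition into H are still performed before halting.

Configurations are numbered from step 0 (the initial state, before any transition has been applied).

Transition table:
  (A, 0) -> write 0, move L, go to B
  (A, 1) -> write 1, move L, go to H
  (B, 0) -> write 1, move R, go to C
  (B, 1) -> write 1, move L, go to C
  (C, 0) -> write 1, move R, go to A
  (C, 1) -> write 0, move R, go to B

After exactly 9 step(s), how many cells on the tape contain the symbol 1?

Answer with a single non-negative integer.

Answer: 2

Derivation:
Step 1: in state A at pos 0, read 0 -> (A,0)->write 0,move L,goto B. Now: state=B, head=-1, tape[-2..1]=0000 (head:  ^)
Step 2: in state B at pos -1, read 0 -> (B,0)->write 1,move R,goto C. Now: state=C, head=0, tape[-2..1]=0100 (head:   ^)
Step 3: in state C at pos 0, read 0 -> (C,0)->write 1,move R,goto A. Now: state=A, head=1, tape[-2..2]=01100 (head:    ^)
Step 4: in state A at pos 1, read 0 -> (A,0)->write 0,move L,goto B. Now: state=B, head=0, tape[-2..2]=01100 (head:   ^)
Step 5: in state B at pos 0, read 1 -> (B,1)->write 1,move L,goto C. Now: state=C, head=-1, tape[-2..2]=01100 (head:  ^)
Step 6: in state C at pos -1, read 1 -> (C,1)->write 0,move R,goto B. Now: state=B, head=0, tape[-2..2]=00100 (head:   ^)
Step 7: in state B at pos 0, read 1 -> (B,1)->write 1,move L,goto C. Now: state=C, head=-1, tape[-2..2]=00100 (head:  ^)
Step 8: in state C at pos -1, read 0 -> (C,0)->write 1,move R,goto A. Now: state=A, head=0, tape[-2..2]=01100 (head:   ^)
Step 9: in state A at pos 0, read 1 -> (A,1)->write 1,move L,goto H. Now: state=H, head=-1, tape[-2..2]=01100 (head:  ^)
Cells containing 1 after step 9: {-1, 0} -> 2 cell(s)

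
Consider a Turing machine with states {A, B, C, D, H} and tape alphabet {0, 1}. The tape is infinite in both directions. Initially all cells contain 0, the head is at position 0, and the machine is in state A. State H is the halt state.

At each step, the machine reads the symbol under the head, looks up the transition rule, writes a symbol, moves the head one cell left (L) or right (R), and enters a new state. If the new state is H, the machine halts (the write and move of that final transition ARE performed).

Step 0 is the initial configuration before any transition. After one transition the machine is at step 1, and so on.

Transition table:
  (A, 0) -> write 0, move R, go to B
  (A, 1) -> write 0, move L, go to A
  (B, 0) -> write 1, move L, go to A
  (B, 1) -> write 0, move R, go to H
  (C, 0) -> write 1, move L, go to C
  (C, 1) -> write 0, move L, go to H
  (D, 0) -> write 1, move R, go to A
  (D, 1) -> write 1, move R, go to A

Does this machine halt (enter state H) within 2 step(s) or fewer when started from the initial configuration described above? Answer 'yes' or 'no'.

Answer: no

Derivation:
Step 1: in state A at pos 0, read 0 -> (A,0)->write 0,move R,goto B. Now: state=B, head=1, tape[-1..2]=0000 (head:   ^)
Step 2: in state B at pos 1, read 0 -> (B,0)->write 1,move L,goto A. Now: state=A, head=0, tape[-1..2]=0010 (head:  ^)
After 2 step(s): state = A (not H) -> not halted within 2 -> no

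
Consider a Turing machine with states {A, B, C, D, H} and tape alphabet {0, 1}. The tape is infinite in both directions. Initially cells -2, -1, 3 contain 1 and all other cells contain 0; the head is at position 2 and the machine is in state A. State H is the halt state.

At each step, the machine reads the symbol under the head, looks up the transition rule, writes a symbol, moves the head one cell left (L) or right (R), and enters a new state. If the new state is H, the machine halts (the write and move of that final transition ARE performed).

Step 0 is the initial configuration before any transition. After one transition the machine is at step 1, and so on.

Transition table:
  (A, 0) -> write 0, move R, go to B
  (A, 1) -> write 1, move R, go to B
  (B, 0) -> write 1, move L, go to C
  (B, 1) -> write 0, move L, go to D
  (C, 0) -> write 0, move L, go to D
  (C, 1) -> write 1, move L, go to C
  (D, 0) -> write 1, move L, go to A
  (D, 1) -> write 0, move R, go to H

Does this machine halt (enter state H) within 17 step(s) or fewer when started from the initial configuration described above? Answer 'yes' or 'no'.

Answer: yes

Derivation:
Step 1: in state A at pos 2, read 0 -> (A,0)->write 0,move R,goto B. Now: state=B, head=3, tape[-3..4]=01100010 (head:       ^)
Step 2: in state B at pos 3, read 1 -> (B,1)->write 0,move L,goto D. Now: state=D, head=2, tape[-3..4]=01100000 (head:      ^)
Step 3: in state D at pos 2, read 0 -> (D,0)->write 1,move L,goto A. Now: state=A, head=1, tape[-3..4]=01100100 (head:     ^)
Step 4: in state A at pos 1, read 0 -> (A,0)->write 0,move R,goto B. Now: state=B, head=2, tape[-3..4]=01100100 (head:      ^)
Step 5: in state B at pos 2, read 1 -> (B,1)->write 0,move L,goto D. Now: state=D, head=1, tape[-3..4]=01100000 (head:     ^)
Step 6: in state D at pos 1, read 0 -> (D,0)->write 1,move L,goto A. Now: state=A, head=0, tape[-3..4]=01101000 (head:    ^)
Step 7: in state A at pos 0, read 0 -> (A,0)->write 0,move R,goto B. Now: state=B, head=1, tape[-3..4]=01101000 (head:     ^)
Step 8: in state B at pos 1, read 1 -> (B,1)->write 0,move L,goto D. Now: state=D, head=0, tape[-3..4]=01100000 (head:    ^)
Step 9: in state D at pos 0, read 0 -> (D,0)->write 1,move L,goto A. Now: state=A, head=-1, tape[-3..4]=01110000 (head:   ^)
Step 10: in state A at pos -1, read 1 -> (A,1)->write 1,move R,goto B. Now: state=B, head=0, tape[-3..4]=01110000 (head:    ^)
Step 11: in state B at pos 0, read 1 -> (B,1)->write 0,move L,goto D. Now: state=D, head=-1, tape[-3..4]=01100000 (head:   ^)
Step 12: in state D at pos -1, read 1 -> (D,1)->write 0,move R,goto H. Now: state=H, head=0, tape[-3..4]=01000000 (head:    ^)
State H reached at step 12; 12 <= 17 -> yes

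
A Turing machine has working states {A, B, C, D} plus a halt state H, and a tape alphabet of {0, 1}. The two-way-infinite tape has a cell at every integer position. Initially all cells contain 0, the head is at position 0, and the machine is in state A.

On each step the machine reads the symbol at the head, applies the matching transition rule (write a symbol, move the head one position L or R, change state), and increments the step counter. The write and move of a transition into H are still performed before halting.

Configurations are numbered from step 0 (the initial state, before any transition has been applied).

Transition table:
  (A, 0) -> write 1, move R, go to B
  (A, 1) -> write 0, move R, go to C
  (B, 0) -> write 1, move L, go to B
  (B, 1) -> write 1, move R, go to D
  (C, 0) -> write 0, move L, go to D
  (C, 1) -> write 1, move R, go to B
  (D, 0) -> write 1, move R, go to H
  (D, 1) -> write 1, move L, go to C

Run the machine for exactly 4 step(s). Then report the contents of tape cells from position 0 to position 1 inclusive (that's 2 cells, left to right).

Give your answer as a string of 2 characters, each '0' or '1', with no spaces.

Step 1: in state A at pos 0, read 0 -> (A,0)->write 1,move R,goto B. Now: state=B, head=1, tape[-1..2]=0100 (head:   ^)
Step 2: in state B at pos 1, read 0 -> (B,0)->write 1,move L,goto B. Now: state=B, head=0, tape[-1..2]=0110 (head:  ^)
Step 3: in state B at pos 0, read 1 -> (B,1)->write 1,move R,goto D. Now: state=D, head=1, tape[-1..2]=0110 (head:   ^)
Step 4: in state D at pos 1, read 1 -> (D,1)->write 1,move L,goto C. Now: state=C, head=0, tape[-1..2]=0110 (head:  ^)

Answer: 11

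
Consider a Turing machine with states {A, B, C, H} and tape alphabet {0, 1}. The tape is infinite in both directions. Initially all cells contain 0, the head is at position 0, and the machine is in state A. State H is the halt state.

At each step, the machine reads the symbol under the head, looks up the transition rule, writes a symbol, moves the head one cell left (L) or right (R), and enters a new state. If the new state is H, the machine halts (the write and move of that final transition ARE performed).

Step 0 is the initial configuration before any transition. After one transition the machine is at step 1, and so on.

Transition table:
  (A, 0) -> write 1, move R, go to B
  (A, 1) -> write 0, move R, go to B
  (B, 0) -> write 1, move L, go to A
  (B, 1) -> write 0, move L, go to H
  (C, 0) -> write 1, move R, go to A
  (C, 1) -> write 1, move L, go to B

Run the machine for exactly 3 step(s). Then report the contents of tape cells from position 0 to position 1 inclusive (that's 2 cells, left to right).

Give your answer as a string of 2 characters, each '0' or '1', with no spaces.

Step 1: in state A at pos 0, read 0 -> (A,0)->write 1,move R,goto B. Now: state=B, head=1, tape[-1..2]=0100 (head:   ^)
Step 2: in state B at pos 1, read 0 -> (B,0)->write 1,move L,goto A. Now: state=A, head=0, tape[-1..2]=0110 (head:  ^)
Step 3: in state A at pos 0, read 1 -> (A,1)->write 0,move R,goto B. Now: state=B, head=1, tape[-1..2]=0010 (head:   ^)

Answer: 01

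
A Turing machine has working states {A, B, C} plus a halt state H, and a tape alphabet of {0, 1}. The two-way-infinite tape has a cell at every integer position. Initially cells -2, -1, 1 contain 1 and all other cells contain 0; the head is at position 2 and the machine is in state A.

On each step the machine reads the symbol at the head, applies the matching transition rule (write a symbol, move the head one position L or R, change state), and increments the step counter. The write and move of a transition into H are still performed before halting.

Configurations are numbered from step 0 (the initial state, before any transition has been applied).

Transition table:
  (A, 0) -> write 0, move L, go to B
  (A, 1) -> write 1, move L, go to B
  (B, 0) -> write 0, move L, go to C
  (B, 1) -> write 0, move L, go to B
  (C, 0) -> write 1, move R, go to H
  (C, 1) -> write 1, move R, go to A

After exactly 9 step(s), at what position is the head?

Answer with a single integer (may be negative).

Answer: -3

Derivation:
Step 1: in state A at pos 2, read 0 -> (A,0)->write 0,move L,goto B. Now: state=B, head=1, tape[-3..3]=0110100 (head:     ^)
Step 2: in state B at pos 1, read 1 -> (B,1)->write 0,move L,goto B. Now: state=B, head=0, tape[-3..3]=0110000 (head:    ^)
Step 3: in state B at pos 0, read 0 -> (B,0)->write 0,move L,goto C. Now: state=C, head=-1, tape[-3..3]=0110000 (head:   ^)
Step 4: in state C at pos -1, read 1 -> (C,1)->write 1,move R,goto A. Now: state=A, head=0, tape[-3..3]=0110000 (head:    ^)
Step 5: in state A at pos 0, read 0 -> (A,0)->write 0,move L,goto B. Now: state=B, head=-1, tape[-3..3]=0110000 (head:   ^)
Step 6: in state B at pos -1, read 1 -> (B,1)->write 0,move L,goto B. Now: state=B, head=-2, tape[-3..3]=0100000 (head:  ^)
Step 7: in state B at pos -2, read 1 -> (B,1)->write 0,move L,goto B. Now: state=B, head=-3, tape[-4..3]=00000000 (head:  ^)
Step 8: in state B at pos -3, read 0 -> (B,0)->write 0,move L,goto C. Now: state=C, head=-4, tape[-5..3]=000000000 (head:  ^)
Step 9: in state C at pos -4, read 0 -> (C,0)->write 1,move R,goto H. Now: state=H, head=-3, tape[-5..3]=010000000 (head:   ^)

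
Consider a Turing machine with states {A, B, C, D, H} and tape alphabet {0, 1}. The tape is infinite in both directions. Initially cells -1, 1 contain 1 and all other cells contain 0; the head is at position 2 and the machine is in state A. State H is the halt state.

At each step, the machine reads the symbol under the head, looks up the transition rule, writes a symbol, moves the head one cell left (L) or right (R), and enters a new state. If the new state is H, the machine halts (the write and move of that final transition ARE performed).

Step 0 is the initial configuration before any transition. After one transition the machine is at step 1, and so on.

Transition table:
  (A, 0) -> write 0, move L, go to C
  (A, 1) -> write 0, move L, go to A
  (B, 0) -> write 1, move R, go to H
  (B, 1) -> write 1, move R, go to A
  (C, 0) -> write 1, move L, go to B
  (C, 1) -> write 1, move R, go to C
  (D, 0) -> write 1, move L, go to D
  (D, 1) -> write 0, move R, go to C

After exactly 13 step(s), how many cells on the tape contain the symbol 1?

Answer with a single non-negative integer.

Step 1: in state A at pos 2, read 0 -> (A,0)->write 0,move L,goto C. Now: state=C, head=1, tape[-2..3]=010100 (head:    ^)
Step 2: in state C at pos 1, read 1 -> (C,1)->write 1,move R,goto C. Now: state=C, head=2, tape[-2..3]=010100 (head:     ^)
Step 3: in state C at pos 2, read 0 -> (C,0)->write 1,move L,goto B. Now: state=B, head=1, tape[-2..3]=010110 (head:    ^)
Step 4: in state B at pos 1, read 1 -> (B,1)->write 1,move R,goto A. Now: state=A, head=2, tape[-2..3]=010110 (head:     ^)
Step 5: in state A at pos 2, read 1 -> (A,1)->write 0,move L,goto A. Now: state=A, head=1, tape[-2..3]=010100 (head:    ^)
Step 6: in state A at pos 1, read 1 -> (A,1)->write 0,move L,goto A. Now: state=A, head=0, tape[-2..3]=010000 (head:   ^)
Step 7: in state A at pos 0, read 0 -> (A,0)->write 0,move L,goto C. Now: state=C, head=-1, tape[-2..3]=010000 (head:  ^)
Step 8: in state C at pos -1, read 1 -> (C,1)->write 1,move R,goto C. Now: state=C, head=0, tape[-2..3]=010000 (head:   ^)
Step 9: in state C at pos 0, read 0 -> (C,0)->write 1,move L,goto B. Now: state=B, head=-1, tape[-2..3]=011000 (head:  ^)
Step 10: in state B at pos -1, read 1 -> (B,1)->write 1,move R,goto A. Now: state=A, head=0, tape[-2..3]=011000 (head:   ^)
Step 11: in state A at pos 0, read 1 -> (A,1)->write 0,move L,goto A. Now: state=A, head=-1, tape[-2..3]=010000 (head:  ^)
Step 12: in state A at pos -1, read 1 -> (A,1)->write 0,move L,goto A. Now: state=A, head=-2, tape[-3..3]=0000000 (head:  ^)
Step 13: in state A at pos -2, read 0 -> (A,0)->write 0,move L,goto C. Now: state=C, head=-3, tape[-4..3]=00000000 (head:  ^)
No cell contains 1 after step 13 -> 0 cell(s)

Answer: 0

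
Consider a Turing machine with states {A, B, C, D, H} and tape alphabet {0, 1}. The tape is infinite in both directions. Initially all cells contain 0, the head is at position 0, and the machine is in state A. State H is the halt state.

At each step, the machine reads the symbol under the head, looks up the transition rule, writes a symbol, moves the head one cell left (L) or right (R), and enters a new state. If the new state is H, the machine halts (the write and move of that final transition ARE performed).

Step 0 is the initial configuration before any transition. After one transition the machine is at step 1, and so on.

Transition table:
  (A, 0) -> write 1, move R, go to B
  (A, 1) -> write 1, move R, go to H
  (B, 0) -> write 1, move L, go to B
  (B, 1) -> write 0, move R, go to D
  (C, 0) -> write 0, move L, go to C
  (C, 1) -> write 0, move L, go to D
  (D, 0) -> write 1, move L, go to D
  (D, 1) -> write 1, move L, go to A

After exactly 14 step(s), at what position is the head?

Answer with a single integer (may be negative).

Answer: 2

Derivation:
Step 1: in state A at pos 0, read 0 -> (A,0)->write 1,move R,goto B. Now: state=B, head=1, tape[-1..2]=0100 (head:   ^)
Step 2: in state B at pos 1, read 0 -> (B,0)->write 1,move L,goto B. Now: state=B, head=0, tape[-1..2]=0110 (head:  ^)
Step 3: in state B at pos 0, read 1 -> (B,1)->write 0,move R,goto D. Now: state=D, head=1, tape[-1..2]=0010 (head:   ^)
Step 4: in state D at pos 1, read 1 -> (D,1)->write 1,move L,goto A. Now: state=A, head=0, tape[-1..2]=0010 (head:  ^)
Step 5: in state A at pos 0, read 0 -> (A,0)->write 1,move R,goto B. Now: state=B, head=1, tape[-1..2]=0110 (head:   ^)
Step 6: in state B at pos 1, read 1 -> (B,1)->write 0,move R,goto D. Now: state=D, head=2, tape[-1..3]=01000 (head:    ^)
Step 7: in state D at pos 2, read 0 -> (D,0)->write 1,move L,goto D. Now: state=D, head=1, tape[-1..3]=01010 (head:   ^)
Step 8: in state D at pos 1, read 0 -> (D,0)->write 1,move L,goto D. Now: state=D, head=0, tape[-1..3]=01110 (head:  ^)
Step 9: in state D at pos 0, read 1 -> (D,1)->write 1,move L,goto A. Now: state=A, head=-1, tape[-2..3]=001110 (head:  ^)
Step 10: in state A at pos -1, read 0 -> (A,0)->write 1,move R,goto B. Now: state=B, head=0, tape[-2..3]=011110 (head:   ^)
Step 11: in state B at pos 0, read 1 -> (B,1)->write 0,move R,goto D. Now: state=D, head=1, tape[-2..3]=010110 (head:    ^)
Step 12: in state D at pos 1, read 1 -> (D,1)->write 1,move L,goto A. Now: state=A, head=0, tape[-2..3]=010110 (head:   ^)
Step 13: in state A at pos 0, read 0 -> (A,0)->write 1,move R,goto B. Now: state=B, head=1, tape[-2..3]=011110 (head:    ^)
Step 14: in state B at pos 1, read 1 -> (B,1)->write 0,move R,goto D. Now: state=D, head=2, tape[-2..3]=011010 (head:     ^)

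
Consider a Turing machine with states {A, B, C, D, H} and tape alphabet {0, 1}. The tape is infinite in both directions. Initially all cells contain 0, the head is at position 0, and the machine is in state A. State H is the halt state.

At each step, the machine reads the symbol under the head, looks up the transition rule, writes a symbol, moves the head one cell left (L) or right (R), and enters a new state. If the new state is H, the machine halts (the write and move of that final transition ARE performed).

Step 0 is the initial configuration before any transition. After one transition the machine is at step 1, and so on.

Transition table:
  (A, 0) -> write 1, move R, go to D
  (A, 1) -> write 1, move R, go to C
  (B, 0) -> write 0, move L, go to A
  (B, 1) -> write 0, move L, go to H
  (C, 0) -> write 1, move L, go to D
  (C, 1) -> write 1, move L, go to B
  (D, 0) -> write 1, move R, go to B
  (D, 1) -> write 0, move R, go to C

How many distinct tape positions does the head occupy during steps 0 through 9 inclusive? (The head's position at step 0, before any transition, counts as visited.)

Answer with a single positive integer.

Answer: 3

Derivation:
Step 1: in state A at pos 0, read 0 -> (A,0)->write 1,move R,goto D. Now: state=D, head=1, tape[-1..2]=0100 (head:   ^)
Step 2: in state D at pos 1, read 0 -> (D,0)->write 1,move R,goto B. Now: state=B, head=2, tape[-1..3]=01100 (head:    ^)
Step 3: in state B at pos 2, read 0 -> (B,0)->write 0,move L,goto A. Now: state=A, head=1, tape[-1..3]=01100 (head:   ^)
Step 4: in state A at pos 1, read 1 -> (A,1)->write 1,move R,goto C. Now: state=C, head=2, tape[-1..3]=01100 (head:    ^)
Step 5: in state C at pos 2, read 0 -> (C,0)->write 1,move L,goto D. Now: state=D, head=1, tape[-1..3]=01110 (head:   ^)
Step 6: in state D at pos 1, read 1 -> (D,1)->write 0,move R,goto C. Now: state=C, head=2, tape[-1..3]=01010 (head:    ^)
Step 7: in state C at pos 2, read 1 -> (C,1)->write 1,move L,goto B. Now: state=B, head=1, tape[-1..3]=01010 (head:   ^)
Step 8: in state B at pos 1, read 0 -> (B,0)->write 0,move L,goto A. Now: state=A, head=0, tape[-1..3]=01010 (head:  ^)
Step 9: in state A at pos 0, read 1 -> (A,1)->write 1,move R,goto C. Now: state=C, head=1, tape[-1..3]=01010 (head:   ^)
Head positions at steps 0..9: starting at 0, distinct positions visited = {0, 1, 2} -> 3 position(s)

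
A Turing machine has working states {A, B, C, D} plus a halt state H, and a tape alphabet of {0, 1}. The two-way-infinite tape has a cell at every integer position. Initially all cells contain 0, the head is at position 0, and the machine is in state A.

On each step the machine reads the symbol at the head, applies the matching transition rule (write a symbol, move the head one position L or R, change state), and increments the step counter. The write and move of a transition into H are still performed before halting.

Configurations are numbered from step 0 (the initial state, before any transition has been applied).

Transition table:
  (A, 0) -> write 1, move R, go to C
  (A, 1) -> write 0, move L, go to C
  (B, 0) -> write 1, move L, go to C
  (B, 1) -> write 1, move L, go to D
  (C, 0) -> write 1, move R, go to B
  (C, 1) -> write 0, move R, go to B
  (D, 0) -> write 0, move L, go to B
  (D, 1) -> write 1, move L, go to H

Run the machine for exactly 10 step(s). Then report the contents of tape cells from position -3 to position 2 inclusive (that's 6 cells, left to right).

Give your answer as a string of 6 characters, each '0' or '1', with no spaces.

Answer: 110101

Derivation:
Step 1: in state A at pos 0, read 0 -> (A,0)->write 1,move R,goto C. Now: state=C, head=1, tape[-1..2]=0100 (head:   ^)
Step 2: in state C at pos 1, read 0 -> (C,0)->write 1,move R,goto B. Now: state=B, head=2, tape[-1..3]=01100 (head:    ^)
Step 3: in state B at pos 2, read 0 -> (B,0)->write 1,move L,goto C. Now: state=C, head=1, tape[-1..3]=01110 (head:   ^)
Step 4: in state C at pos 1, read 1 -> (C,1)->write 0,move R,goto B. Now: state=B, head=2, tape[-1..3]=01010 (head:    ^)
Step 5: in state B at pos 2, read 1 -> (B,1)->write 1,move L,goto D. Now: state=D, head=1, tape[-1..3]=01010 (head:   ^)
Step 6: in state D at pos 1, read 0 -> (D,0)->write 0,move L,goto B. Now: state=B, head=0, tape[-1..3]=01010 (head:  ^)
Step 7: in state B at pos 0, read 1 -> (B,1)->write 1,move L,goto D. Now: state=D, head=-1, tape[-2..3]=001010 (head:  ^)
Step 8: in state D at pos -1, read 0 -> (D,0)->write 0,move L,goto B. Now: state=B, head=-2, tape[-3..3]=0001010 (head:  ^)
Step 9: in state B at pos -2, read 0 -> (B,0)->write 1,move L,goto C. Now: state=C, head=-3, tape[-4..3]=00101010 (head:  ^)
Step 10: in state C at pos -3, read 0 -> (C,0)->write 1,move R,goto B. Now: state=B, head=-2, tape[-4..3]=01101010 (head:   ^)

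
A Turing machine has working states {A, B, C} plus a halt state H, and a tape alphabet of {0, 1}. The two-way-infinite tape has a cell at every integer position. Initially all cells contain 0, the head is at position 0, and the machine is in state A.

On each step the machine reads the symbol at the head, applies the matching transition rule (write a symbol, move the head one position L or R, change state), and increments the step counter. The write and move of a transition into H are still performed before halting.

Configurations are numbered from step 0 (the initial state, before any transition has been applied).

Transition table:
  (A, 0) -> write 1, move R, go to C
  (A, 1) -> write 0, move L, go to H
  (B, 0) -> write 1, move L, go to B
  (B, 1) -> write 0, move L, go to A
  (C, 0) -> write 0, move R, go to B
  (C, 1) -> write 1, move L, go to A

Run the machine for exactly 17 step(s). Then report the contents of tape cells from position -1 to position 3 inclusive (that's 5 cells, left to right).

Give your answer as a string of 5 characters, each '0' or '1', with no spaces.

Step 1: in state A at pos 0, read 0 -> (A,0)->write 1,move R,goto C. Now: state=C, head=1, tape[-1..2]=0100 (head:   ^)
Step 2: in state C at pos 1, read 0 -> (C,0)->write 0,move R,goto B. Now: state=B, head=2, tape[-1..3]=01000 (head:    ^)
Step 3: in state B at pos 2, read 0 -> (B,0)->write 1,move L,goto B. Now: state=B, head=1, tape[-1..3]=01010 (head:   ^)
Step 4: in state B at pos 1, read 0 -> (B,0)->write 1,move L,goto B. Now: state=B, head=0, tape[-1..3]=01110 (head:  ^)
Step 5: in state B at pos 0, read 1 -> (B,1)->write 0,move L,goto A. Now: state=A, head=-1, tape[-2..3]=000110 (head:  ^)
Step 6: in state A at pos -1, read 0 -> (A,0)->write 1,move R,goto C. Now: state=C, head=0, tape[-2..3]=010110 (head:   ^)
Step 7: in state C at pos 0, read 0 -> (C,0)->write 0,move R,goto B. Now: state=B, head=1, tape[-2..3]=010110 (head:    ^)
Step 8: in state B at pos 1, read 1 -> (B,1)->write 0,move L,goto A. Now: state=A, head=0, tape[-2..3]=010010 (head:   ^)
Step 9: in state A at pos 0, read 0 -> (A,0)->write 1,move R,goto C. Now: state=C, head=1, tape[-2..3]=011010 (head:    ^)
Step 10: in state C at pos 1, read 0 -> (C,0)->write 0,move R,goto B. Now: state=B, head=2, tape[-2..3]=011010 (head:     ^)
Step 11: in state B at pos 2, read 1 -> (B,1)->write 0,move L,goto A. Now: state=A, head=1, tape[-2..3]=011000 (head:    ^)
Step 12: in state A at pos 1, read 0 -> (A,0)->write 1,move R,goto C. Now: state=C, head=2, tape[-2..3]=011100 (head:     ^)
Step 13: in state C at pos 2, read 0 -> (C,0)->write 0,move R,goto B. Now: state=B, head=3, tape[-2..4]=0111000 (head:      ^)
Step 14: in state B at pos 3, read 0 -> (B,0)->write 1,move L,goto B. Now: state=B, head=2, tape[-2..4]=0111010 (head:     ^)
Step 15: in state B at pos 2, read 0 -> (B,0)->write 1,move L,goto B. Now: state=B, head=1, tape[-2..4]=0111110 (head:    ^)
Step 16: in state B at pos 1, read 1 -> (B,1)->write 0,move L,goto A. Now: state=A, head=0, tape[-2..4]=0110110 (head:   ^)
Step 17: in state A at pos 0, read 1 -> (A,1)->write 0,move L,goto H. Now: state=H, head=-1, tape[-2..4]=0100110 (head:  ^)

Answer: 10011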